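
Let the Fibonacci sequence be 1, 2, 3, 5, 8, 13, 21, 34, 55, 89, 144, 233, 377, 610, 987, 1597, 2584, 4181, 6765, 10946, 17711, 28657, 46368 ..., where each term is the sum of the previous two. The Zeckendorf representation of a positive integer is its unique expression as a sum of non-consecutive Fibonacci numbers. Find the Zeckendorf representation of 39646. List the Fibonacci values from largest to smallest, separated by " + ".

28657 + 10946 + 34 + 8 + 1

28657 ≤ 39646 < 46368, so take 28657; remainder 10989
10946 ≤ 10989 < 17711, so take 10946; remainder 43
34 ≤ 43 < 55, so take 34; remainder 9
8 ≤ 9 < 13, so take 8; remainder 1
1 ≤ 1 < 2, so take 1; remainder 0
So 39646 = 28657 + 10946 + 34 + 8 + 1, with no two terms consecutive in the sequence.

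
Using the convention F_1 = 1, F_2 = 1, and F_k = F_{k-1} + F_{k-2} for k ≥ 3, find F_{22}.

17711

Iterating the recurrence up to F_{17} = 1597 and F_{16} = 987:
F_{18} = F_{17} + F_{16} = 1597 + 987 = 2584
F_{19} = F_{18} + F_{17} = 2584 + 1597 = 4181
F_{20} = F_{19} + F_{18} = 4181 + 2584 = 6765
F_{21} = F_{20} + F_{19} = 6765 + 4181 = 10946
F_{22} = F_{21} + F_{20} = 10946 + 6765 = 17711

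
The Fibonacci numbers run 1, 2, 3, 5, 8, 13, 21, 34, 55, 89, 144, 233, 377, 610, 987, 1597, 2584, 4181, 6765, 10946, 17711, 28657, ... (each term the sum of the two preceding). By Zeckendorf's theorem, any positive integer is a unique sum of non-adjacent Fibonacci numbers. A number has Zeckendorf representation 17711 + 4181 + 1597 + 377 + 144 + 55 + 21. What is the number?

17711 + 4181 + 1597 + 377 + 144 + 55 + 21 = 24086.

24086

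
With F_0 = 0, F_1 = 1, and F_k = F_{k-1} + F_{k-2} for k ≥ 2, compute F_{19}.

Iterating the recurrence up to F_{15} = 610 and F_{14} = 377:
F_{16} = F_{15} + F_{14} = 610 + 377 = 987
F_{17} = F_{16} + F_{15} = 987 + 610 = 1597
F_{18} = F_{17} + F_{16} = 1597 + 987 = 2584
F_{19} = F_{18} + F_{17} = 2584 + 1597 = 4181

4181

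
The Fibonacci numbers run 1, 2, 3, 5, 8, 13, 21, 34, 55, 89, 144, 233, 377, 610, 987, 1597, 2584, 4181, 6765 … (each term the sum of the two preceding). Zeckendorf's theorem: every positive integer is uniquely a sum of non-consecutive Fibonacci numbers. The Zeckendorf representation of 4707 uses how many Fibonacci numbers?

Greedily peel off the largest Fibonacci term at each step:
largest Fibonacci ≤ 4707 is 4181; 4707 − 4181 = 526
largest Fibonacci ≤ 526 is 377; 526 − 377 = 149
largest Fibonacci ≤ 149 is 144; 149 − 144 = 5
largest Fibonacci ≤ 5 is 5; 5 − 5 = 0
4707 = 4181 + 377 + 144 + 5, which has 4 terms.

4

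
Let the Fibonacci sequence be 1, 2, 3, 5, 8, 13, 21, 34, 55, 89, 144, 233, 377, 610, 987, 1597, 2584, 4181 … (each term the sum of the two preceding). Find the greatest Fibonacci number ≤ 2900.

2584 ≤ 2900 < 4181, so the largest Fibonacci number not exceeding 2900 is 2584.

2584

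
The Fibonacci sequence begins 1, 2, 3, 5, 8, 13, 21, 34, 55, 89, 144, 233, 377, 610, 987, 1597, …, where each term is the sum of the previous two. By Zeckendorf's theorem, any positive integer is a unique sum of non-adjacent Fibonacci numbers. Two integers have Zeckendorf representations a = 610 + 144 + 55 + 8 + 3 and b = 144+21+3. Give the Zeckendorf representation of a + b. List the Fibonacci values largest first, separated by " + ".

The two numbers are 820 and 168, so their sum is 988.
Repeatedly subtract the largest Fibonacci number that fits:
largest Fibonacci ≤ 988 is 987; 988 − 987 = 1
largest Fibonacci ≤ 1 is 1; 1 − 1 = 0

987 + 1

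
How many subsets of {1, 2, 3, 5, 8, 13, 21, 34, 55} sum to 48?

5

Starting from the Zeckendorf form and repeatedly splitting a term F_k into F_{k−1} + F_{k−2} (when neither is already used) reaches every representation.
48 = 34+13+1 = 34+8+5+1 = 34+8+3+2+1 = … (2 more), for 5 in all.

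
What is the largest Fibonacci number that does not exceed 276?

233

233 ≤ 276 < 377, so the largest Fibonacci number not exceeding 276 is 233.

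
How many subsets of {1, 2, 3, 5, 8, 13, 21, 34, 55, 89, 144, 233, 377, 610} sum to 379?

6

Each representation comes from the Zeckendorf form by replacing some F_k with F_{k−1} + F_{k−2} where possible.
379 = 377+2 = 233+144+2 = 233+89+55+2 = 233+89+34+21+2 = … (2 more), for 6 in all.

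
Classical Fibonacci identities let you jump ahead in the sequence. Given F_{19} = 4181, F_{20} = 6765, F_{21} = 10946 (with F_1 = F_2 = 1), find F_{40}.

By the addition formula F_{m+n} = F_m F_{n+1} + F_{m−1} F_n with m=20, n=20: F_{40} = 6765·10946 + 4181·6765 = 74049690 + 28284465 = 102334155.

102334155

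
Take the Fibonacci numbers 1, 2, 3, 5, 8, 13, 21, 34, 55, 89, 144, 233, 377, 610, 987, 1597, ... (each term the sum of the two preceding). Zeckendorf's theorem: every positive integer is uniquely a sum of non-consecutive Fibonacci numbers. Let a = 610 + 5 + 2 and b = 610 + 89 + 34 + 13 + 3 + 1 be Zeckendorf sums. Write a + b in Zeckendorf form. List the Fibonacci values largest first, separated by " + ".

987 + 377 + 3

The two numbers are 617 and 750, so their sum is 1367.
987 ≤ 1367 < 1597, so take 987; remainder 380
377 ≤ 380 < 610, so take 377; remainder 3
3 ≤ 3 < 5, so take 3; remainder 0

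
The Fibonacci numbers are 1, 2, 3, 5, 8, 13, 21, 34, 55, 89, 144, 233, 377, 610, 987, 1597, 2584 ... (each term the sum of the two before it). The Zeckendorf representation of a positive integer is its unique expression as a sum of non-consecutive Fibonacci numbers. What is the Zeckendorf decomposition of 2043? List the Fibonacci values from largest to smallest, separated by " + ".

1597 + 377 + 55 + 13 + 1

Greedy algorithm:
1597 ≤ 2043 < 2584, so take 1597; remainder 446
377 ≤ 446 < 610, so take 377; remainder 69
55 ≤ 69 < 89, so take 55; remainder 14
13 ≤ 14 < 21, so take 13; remainder 1
1 ≤ 1 < 2, so take 1; remainder 0
So 2043 = 1597 + 377 + 55 + 13 + 1, with no two terms consecutive in the sequence.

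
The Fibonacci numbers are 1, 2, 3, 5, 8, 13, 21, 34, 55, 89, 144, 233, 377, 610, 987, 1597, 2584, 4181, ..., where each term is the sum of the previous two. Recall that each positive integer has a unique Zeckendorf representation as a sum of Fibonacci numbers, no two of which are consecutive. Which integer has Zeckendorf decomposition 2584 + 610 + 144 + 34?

3372

2584 + 610 + 144 + 34 = 3372.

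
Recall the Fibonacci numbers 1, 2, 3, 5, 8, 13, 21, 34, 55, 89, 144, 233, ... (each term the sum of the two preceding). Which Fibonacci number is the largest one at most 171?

144 ≤ 171 < 233, so the largest Fibonacci number not exceeding 171 is 144.

144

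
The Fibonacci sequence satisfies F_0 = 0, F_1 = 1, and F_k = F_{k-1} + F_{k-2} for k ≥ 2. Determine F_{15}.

610

Iterating the recurrence up to F_{8} = 21 and F_{7} = 13:
F_{9} = F_{8} + F_{7} = 21 + 13 = 34
F_{10} = F_{9} + F_{8} = 34 + 21 = 55
F_{11} = F_{10} + F_{9} = 55 + 34 = 89
F_{12} = F_{11} + F_{10} = 89 + 55 = 144
F_{13} = F_{12} + F_{11} = 144 + 89 = 233
F_{14} = F_{13} + F_{12} = 233 + 144 = 377
F_{15} = F_{14} + F_{13} = 377 + 233 = 610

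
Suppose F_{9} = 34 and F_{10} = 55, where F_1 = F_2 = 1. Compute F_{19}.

4181

By F_{2k+1} = F_k² + F_{k+1}²: F_{19} = 34² + 55² = 1156 + 3025 = 4181.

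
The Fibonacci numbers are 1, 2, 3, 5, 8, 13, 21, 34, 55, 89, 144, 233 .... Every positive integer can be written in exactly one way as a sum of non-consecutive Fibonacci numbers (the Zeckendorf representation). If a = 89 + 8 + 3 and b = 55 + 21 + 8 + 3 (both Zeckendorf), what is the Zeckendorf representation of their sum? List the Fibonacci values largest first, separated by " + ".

The two numbers are 100 and 87, so their sum is 187.
largest Fibonacci ≤ 187 is 144; 187 − 144 = 43
largest Fibonacci ≤ 43 is 34; 43 − 34 = 9
largest Fibonacci ≤ 9 is 8; 9 − 8 = 1
largest Fibonacci ≤ 1 is 1; 1 − 1 = 0

144 + 34 + 8 + 1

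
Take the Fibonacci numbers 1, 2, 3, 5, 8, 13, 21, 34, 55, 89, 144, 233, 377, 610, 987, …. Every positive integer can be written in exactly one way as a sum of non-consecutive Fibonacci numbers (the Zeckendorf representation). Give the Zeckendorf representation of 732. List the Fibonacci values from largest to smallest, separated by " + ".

610 + 89 + 21 + 8 + 3 + 1

Greedy algorithm:
take 610 (≤ 732); 732 − 610 = 122
take 89 (≤ 122); 122 − 89 = 33
take 21 (≤ 33); 33 − 21 = 12
take 8 (≤ 12); 12 − 8 = 4
take 3 (≤ 4); 4 − 3 = 1
take 1 (≤ 1); 1 − 1 = 0
So 732 = 610 + 89 + 21 + 8 + 3 + 1, with no two terms consecutive in the sequence.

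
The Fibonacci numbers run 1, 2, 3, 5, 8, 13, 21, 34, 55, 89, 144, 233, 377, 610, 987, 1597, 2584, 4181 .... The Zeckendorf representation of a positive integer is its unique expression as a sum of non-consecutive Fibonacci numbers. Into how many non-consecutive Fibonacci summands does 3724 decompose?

5

subtract 2584 from 3724: 1140 remains
subtract 987 from 1140: 153 remains
subtract 144 from 153: 9 remains
subtract 8 from 9: 1 remains
subtract 1 from 1: 0 remains
3724 = 2584 + 987 + 144 + 8 + 1, which has 5 terms.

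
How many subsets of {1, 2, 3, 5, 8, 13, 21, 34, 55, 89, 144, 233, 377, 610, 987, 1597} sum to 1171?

Each representation comes from the Zeckendorf form by replacing some F_k with F_{k−1} + F_{k−2} where possible.
1171 = 987+144+34+5+1 = 987+144+34+3+2+1 = 987+144+21+13+5+1 = 987+89+55+34+5+1 = … (21 more), for 25 in all.

25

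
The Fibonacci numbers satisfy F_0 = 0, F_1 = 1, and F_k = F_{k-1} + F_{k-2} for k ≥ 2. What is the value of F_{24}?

Iterating the recurrence up to F_{17} = 1597 and F_{16} = 987:
F_{18} = F_{17} + F_{16} = 1597 + 987 = 2584
F_{19} = F_{18} + F_{17} = 2584 + 1597 = 4181
F_{20} = F_{19} + F_{18} = 4181 + 2584 = 6765
F_{21} = F_{20} + F_{19} = 6765 + 4181 = 10946
F_{22} = F_{21} + F_{20} = 10946 + 6765 = 17711
F_{23} = F_{22} + F_{21} = 17711 + 10946 = 28657
F_{24} = F_{23} + F_{22} = 28657 + 17711 = 46368

46368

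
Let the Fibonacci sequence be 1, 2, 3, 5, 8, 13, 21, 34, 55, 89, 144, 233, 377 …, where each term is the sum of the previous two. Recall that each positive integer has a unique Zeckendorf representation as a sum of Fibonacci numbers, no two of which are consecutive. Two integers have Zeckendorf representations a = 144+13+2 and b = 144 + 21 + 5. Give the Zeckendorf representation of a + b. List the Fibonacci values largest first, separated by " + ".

The two numbers are 159 and 170, so their sum is 329.
Repeatedly subtract the largest Fibonacci number that fits:
329: greatest Fibonacci not exceeding it is 233, leaving 96
96: greatest Fibonacci not exceeding it is 89, leaving 7
7: greatest Fibonacci not exceeding it is 5, leaving 2
2: greatest Fibonacci not exceeding it is 2, leaving 0

233 + 89 + 5 + 2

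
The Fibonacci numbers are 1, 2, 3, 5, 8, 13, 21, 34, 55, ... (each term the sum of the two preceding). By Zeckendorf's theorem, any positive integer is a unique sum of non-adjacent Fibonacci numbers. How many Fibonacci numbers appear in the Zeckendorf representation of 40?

subtract 34 from 40: 6 remains
subtract 5 from 6: 1 remains
subtract 1 from 1: 0 remains
40 = 34 + 5 + 1, which has 3 terms.

3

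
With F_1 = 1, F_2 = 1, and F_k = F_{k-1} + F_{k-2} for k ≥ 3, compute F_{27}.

Iterating the recurrence up to F_{21} = 10946 and F_{20} = 6765:
F_{22} = F_{21} + F_{20} = 10946 + 6765 = 17711
F_{23} = F_{22} + F_{21} = 17711 + 10946 = 28657
F_{24} = F_{23} + F_{22} = 28657 + 17711 = 46368
F_{25} = F_{24} + F_{23} = 46368 + 28657 = 75025
F_{26} = F_{25} + F_{24} = 75025 + 46368 = 121393
F_{27} = F_{26} + F_{25} = 121393 + 75025 = 196418

196418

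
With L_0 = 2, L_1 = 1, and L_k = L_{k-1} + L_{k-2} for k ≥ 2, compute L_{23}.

64079

Iterating the recurrence up to L_{16} = 2207 and L_{15} = 1364:
L_{17} = L_{16} + L_{15} = 2207 + 1364 = 3571
L_{18} = L_{17} + L_{16} = 3571 + 2207 = 5778
L_{19} = L_{18} + L_{17} = 5778 + 3571 = 9349
L_{20} = L_{19} + L_{18} = 9349 + 5778 = 15127
L_{21} = L_{20} + L_{19} = 15127 + 9349 = 24476
L_{22} = L_{21} + L_{20} = 24476 + 15127 = 39603
L_{23} = L_{22} + L_{21} = 39603 + 24476 = 64079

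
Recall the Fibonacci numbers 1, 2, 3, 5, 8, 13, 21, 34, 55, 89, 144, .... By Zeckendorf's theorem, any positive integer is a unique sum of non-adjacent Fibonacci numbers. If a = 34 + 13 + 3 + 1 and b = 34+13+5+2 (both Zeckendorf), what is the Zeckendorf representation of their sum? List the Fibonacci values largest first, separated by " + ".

89 + 13 + 3

The two numbers are 51 and 54, so their sum is 105.
105: greatest Fibonacci not exceeding it is 89, leaving 16
16: greatest Fibonacci not exceeding it is 13, leaving 3
3: greatest Fibonacci not exceeding it is 3, leaving 0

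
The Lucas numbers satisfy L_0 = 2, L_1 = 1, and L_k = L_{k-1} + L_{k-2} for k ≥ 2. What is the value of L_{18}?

Iterating the recurrence up to L_{12} = 322 and L_{11} = 199:
L_{13} = L_{12} + L_{11} = 322 + 199 = 521
L_{14} = L_{13} + L_{12} = 521 + 322 = 843
L_{15} = L_{14} + L_{13} = 843 + 521 = 1364
L_{16} = L_{15} + L_{14} = 1364 + 843 = 2207
L_{17} = L_{16} + L_{15} = 2207 + 1364 = 3571
L_{18} = L_{17} + L_{16} = 3571 + 2207 = 5778

5778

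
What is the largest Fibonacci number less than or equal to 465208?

317811

317811 ≤ 465208 < 514229, so the largest Fibonacci number not exceeding 465208 is 317811.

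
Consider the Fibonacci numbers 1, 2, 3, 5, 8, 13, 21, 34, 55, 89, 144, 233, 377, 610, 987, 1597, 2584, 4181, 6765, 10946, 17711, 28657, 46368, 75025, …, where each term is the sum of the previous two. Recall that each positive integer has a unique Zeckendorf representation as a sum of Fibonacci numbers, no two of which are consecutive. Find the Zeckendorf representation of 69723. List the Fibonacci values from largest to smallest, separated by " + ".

46368 + 17711 + 4181 + 987 + 377 + 89 + 8 + 2

Greedy algorithm:
69723: greatest Fibonacci not exceeding it is 46368, leaving 23355
23355: greatest Fibonacci not exceeding it is 17711, leaving 5644
5644: greatest Fibonacci not exceeding it is 4181, leaving 1463
1463: greatest Fibonacci not exceeding it is 987, leaving 476
476: greatest Fibonacci not exceeding it is 377, leaving 99
99: greatest Fibonacci not exceeding it is 89, leaving 10
10: greatest Fibonacci not exceeding it is 8, leaving 2
2: greatest Fibonacci not exceeding it is 2, leaving 0
So 69723 = 46368 + 17711 + 4181 + 987 + 377 + 89 + 8 + 2, with no two terms consecutive in the sequence.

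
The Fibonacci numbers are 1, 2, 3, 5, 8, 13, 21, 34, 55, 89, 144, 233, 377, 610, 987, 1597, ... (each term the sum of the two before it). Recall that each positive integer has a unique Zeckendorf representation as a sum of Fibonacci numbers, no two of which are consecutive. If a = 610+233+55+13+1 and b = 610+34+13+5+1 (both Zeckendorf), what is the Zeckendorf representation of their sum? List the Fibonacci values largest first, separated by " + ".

The two numbers are 912 and 663, so their sum is 1575.
Repeatedly subtract the largest Fibonacci number that fits:
1575: greatest Fibonacci not exceeding it is 987, leaving 588
588: greatest Fibonacci not exceeding it is 377, leaving 211
211: greatest Fibonacci not exceeding it is 144, leaving 67
67: greatest Fibonacci not exceeding it is 55, leaving 12
12: greatest Fibonacci not exceeding it is 8, leaving 4
4: greatest Fibonacci not exceeding it is 3, leaving 1
1: greatest Fibonacci not exceeding it is 1, leaving 0

987 + 377 + 144 + 55 + 8 + 3 + 1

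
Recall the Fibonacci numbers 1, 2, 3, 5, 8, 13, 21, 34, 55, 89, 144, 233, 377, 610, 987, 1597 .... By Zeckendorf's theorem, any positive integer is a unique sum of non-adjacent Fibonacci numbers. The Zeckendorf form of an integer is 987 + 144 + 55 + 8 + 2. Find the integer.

987 + 144 + 55 + 8 + 2 = 1196.

1196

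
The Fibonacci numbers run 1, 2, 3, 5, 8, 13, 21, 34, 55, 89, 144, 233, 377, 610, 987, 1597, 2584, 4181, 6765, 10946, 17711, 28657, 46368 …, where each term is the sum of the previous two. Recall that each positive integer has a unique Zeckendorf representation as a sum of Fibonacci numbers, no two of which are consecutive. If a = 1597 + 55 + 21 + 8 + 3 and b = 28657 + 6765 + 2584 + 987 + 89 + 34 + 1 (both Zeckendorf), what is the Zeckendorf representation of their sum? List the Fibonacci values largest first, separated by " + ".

28657 + 10946 + 987 + 144 + 55 + 8 + 3 + 1

The two numbers are 1684 and 39117, so their sum is 40801.
Repeatedly subtract the largest Fibonacci number that fits:
40801: greatest Fibonacci not exceeding it is 28657, leaving 12144
12144: greatest Fibonacci not exceeding it is 10946, leaving 1198
1198: greatest Fibonacci not exceeding it is 987, leaving 211
211: greatest Fibonacci not exceeding it is 144, leaving 67
67: greatest Fibonacci not exceeding it is 55, leaving 12
12: greatest Fibonacci not exceeding it is 8, leaving 4
4: greatest Fibonacci not exceeding it is 3, leaving 1
1: greatest Fibonacci not exceeding it is 1, leaving 0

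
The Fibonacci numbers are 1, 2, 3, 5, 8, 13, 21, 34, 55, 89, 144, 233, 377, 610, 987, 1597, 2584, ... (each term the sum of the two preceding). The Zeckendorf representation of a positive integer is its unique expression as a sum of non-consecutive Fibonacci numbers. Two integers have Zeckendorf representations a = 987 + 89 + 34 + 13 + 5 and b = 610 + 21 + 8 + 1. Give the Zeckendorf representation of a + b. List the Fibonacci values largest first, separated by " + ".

The two numbers are 1128 and 640, so their sum is 1768.
largest Fibonacci ≤ 1768 is 1597; 1768 − 1597 = 171
largest Fibonacci ≤ 171 is 144; 171 − 144 = 27
largest Fibonacci ≤ 27 is 21; 27 − 21 = 6
largest Fibonacci ≤ 6 is 5; 6 − 5 = 1
largest Fibonacci ≤ 1 is 1; 1 − 1 = 0

1597 + 144 + 21 + 5 + 1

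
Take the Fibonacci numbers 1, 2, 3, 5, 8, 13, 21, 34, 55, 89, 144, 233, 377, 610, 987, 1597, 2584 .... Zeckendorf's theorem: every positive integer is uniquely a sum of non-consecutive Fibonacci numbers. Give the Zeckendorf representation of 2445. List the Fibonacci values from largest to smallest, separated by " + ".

1597 + 610 + 233 + 5

largest Fibonacci ≤ 2445 is 1597; 2445 − 1597 = 848
largest Fibonacci ≤ 848 is 610; 848 − 610 = 238
largest Fibonacci ≤ 238 is 233; 238 − 233 = 5
largest Fibonacci ≤ 5 is 5; 5 − 5 = 0
So 2445 = 1597 + 610 + 233 + 5, with no two terms consecutive in the sequence.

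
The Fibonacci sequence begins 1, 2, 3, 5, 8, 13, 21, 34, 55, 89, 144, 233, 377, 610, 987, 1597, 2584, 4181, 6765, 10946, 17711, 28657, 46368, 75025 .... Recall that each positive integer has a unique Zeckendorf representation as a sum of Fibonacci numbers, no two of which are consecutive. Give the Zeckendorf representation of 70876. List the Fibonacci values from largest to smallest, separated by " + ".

Repeatedly subtract the largest Fibonacci number that fits:
46368 ≤ 70876 < 75025, so take 46368; remainder 24508
17711 ≤ 24508 < 28657, so take 17711; remainder 6797
6765 ≤ 6797 < 10946, so take 6765; remainder 32
21 ≤ 32 < 34, so take 21; remainder 11
8 ≤ 11 < 13, so take 8; remainder 3
3 ≤ 3 < 5, so take 3; remainder 0
So 70876 = 46368 + 17711 + 6765 + 21 + 8 + 3, with no two terms consecutive in the sequence.

46368 + 17711 + 6765 + 21 + 8 + 3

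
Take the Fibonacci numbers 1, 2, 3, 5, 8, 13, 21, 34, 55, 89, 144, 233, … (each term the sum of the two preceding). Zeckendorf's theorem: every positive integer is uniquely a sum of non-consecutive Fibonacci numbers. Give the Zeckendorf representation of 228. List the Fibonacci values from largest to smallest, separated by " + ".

144 + 55 + 21 + 8

Greedy algorithm:
subtract 144 from 228: 84 remains
subtract 55 from 84: 29 remains
subtract 21 from 29: 8 remains
subtract 8 from 8: 0 remains
So 228 = 144 + 55 + 21 + 8, with no two terms consecutive in the sequence.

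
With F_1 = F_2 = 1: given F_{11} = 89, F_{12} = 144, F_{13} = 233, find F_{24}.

46368

By the addition formula F_{m+n} = F_m F_{n+1} + F_{m−1} F_n with m=12, n=12: F_{24} = 144·233 + 89·144 = 33552 + 12816 = 46368.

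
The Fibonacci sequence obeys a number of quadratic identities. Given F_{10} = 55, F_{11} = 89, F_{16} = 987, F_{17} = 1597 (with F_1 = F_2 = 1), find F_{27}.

196418

By the addition formula F_{m+n} = F_m F_{n+1} + F_{m−1} F_n with m=11, n=16: F_{27} = 89·1597 + 55·987 = 142133 + 54285 = 196418.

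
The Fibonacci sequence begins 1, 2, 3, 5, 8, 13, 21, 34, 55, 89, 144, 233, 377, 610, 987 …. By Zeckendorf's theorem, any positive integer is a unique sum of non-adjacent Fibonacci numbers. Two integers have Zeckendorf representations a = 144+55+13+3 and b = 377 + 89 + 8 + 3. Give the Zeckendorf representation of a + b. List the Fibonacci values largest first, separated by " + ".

The two numbers are 215 and 477, so their sum is 692.
largest Fibonacci ≤ 692 is 610; 692 − 610 = 82
largest Fibonacci ≤ 82 is 55; 82 − 55 = 27
largest Fibonacci ≤ 27 is 21; 27 − 21 = 6
largest Fibonacci ≤ 6 is 5; 6 − 5 = 1
largest Fibonacci ≤ 1 is 1; 1 − 1 = 0

610 + 55 + 21 + 5 + 1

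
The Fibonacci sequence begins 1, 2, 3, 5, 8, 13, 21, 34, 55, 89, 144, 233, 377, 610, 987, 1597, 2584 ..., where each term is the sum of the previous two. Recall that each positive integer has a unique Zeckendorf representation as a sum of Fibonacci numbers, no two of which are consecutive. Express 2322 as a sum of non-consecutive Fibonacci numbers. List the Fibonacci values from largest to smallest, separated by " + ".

1597 + 610 + 89 + 21 + 5

Greedily peel off the largest Fibonacci term at each step:
take 1597 (≤ 2322); 2322 − 1597 = 725
take 610 (≤ 725); 725 − 610 = 115
take 89 (≤ 115); 115 − 89 = 26
take 21 (≤ 26); 26 − 21 = 5
take 5 (≤ 5); 5 − 5 = 0
So 2322 = 1597 + 610 + 89 + 21 + 5, with no two terms consecutive in the sequence.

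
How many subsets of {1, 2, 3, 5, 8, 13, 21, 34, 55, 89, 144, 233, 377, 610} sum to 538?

Starting from the Zeckendorf form and repeatedly splitting a term F_k into F_{k−1} + F_{k−2} (when neither is already used) reaches every representation.
538 = 377+144+13+3+1 = 377+144+8+5+3+1 = 377+89+55+13+3+1 = 377+89+55+8+5+3+1 = … (6 more), for 10 in all.

10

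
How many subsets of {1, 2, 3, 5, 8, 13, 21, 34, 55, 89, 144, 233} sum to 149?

Each representation comes from the Zeckendorf form by replacing some F_k with F_{k−1} + F_{k−2} where possible.
149 = 144+5 = 144+3+2 = 89+55+5 = 89+55+3+2 = 89+34+21+5 = … (3 more), for 8 in all.

8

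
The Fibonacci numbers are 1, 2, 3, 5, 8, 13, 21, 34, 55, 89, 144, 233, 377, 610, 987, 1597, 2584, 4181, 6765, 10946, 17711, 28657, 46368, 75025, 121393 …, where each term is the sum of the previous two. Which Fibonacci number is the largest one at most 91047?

75025

75025 ≤ 91047 < 121393, so the largest Fibonacci number not exceeding 91047 is 75025.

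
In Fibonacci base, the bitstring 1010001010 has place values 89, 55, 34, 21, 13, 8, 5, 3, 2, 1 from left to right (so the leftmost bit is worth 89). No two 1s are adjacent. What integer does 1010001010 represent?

130

Summing the place values of the 1 bits: 89 + 34 + 5 + 2 = 130.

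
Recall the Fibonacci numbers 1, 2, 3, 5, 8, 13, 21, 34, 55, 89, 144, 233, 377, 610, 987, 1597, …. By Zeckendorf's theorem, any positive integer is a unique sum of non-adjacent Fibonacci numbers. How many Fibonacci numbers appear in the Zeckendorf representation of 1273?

6

Greedily peel off the largest Fibonacci term at each step:
987 ≤ 1273 < 1597, so take 987; remainder 286
233 ≤ 286 < 377, so take 233; remainder 53
34 ≤ 53 < 55, so take 34; remainder 19
13 ≤ 19 < 21, so take 13; remainder 6
5 ≤ 6 < 8, so take 5; remainder 1
1 ≤ 1 < 2, so take 1; remainder 0
1273 = 987 + 233 + 34 + 13 + 5 + 1, which has 6 terms.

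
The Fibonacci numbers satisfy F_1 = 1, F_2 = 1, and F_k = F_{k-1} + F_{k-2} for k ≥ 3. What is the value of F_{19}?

Iterating the recurrence up to F_{12} = 144 and F_{11} = 89:
F_{13} = F_{12} + F_{11} = 144 + 89 = 233
F_{14} = F_{13} + F_{12} = 233 + 144 = 377
F_{15} = F_{14} + F_{13} = 377 + 233 = 610
F_{16} = F_{15} + F_{14} = 610 + 377 = 987
F_{17} = F_{16} + F_{15} = 987 + 610 = 1597
F_{18} = F_{17} + F_{16} = 1597 + 987 = 2584
F_{19} = F_{18} + F_{17} = 2584 + 1597 = 4181

4181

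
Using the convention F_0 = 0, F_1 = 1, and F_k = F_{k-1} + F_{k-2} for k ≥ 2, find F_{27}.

Iterating the recurrence up to F_{23} = 28657 and F_{22} = 17711:
F_{24} = F_{23} + F_{22} = 28657 + 17711 = 46368
F_{25} = F_{24} + F_{23} = 46368 + 28657 = 75025
F_{26} = F_{25} + F_{24} = 75025 + 46368 = 121393
F_{27} = F_{26} + F_{25} = 121393 + 75025 = 196418

196418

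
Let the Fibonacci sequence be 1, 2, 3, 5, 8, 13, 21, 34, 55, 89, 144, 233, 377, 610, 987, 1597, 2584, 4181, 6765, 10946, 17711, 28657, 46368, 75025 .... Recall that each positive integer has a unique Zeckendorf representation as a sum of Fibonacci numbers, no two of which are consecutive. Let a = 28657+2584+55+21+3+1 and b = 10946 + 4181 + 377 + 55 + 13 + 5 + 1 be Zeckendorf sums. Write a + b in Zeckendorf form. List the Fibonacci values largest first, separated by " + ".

46368 + 377 + 144 + 8 + 2

The two numbers are 31321 and 15578, so their sum is 46899.
Repeatedly subtract the largest Fibonacci number that fits:
largest Fibonacci ≤ 46899 is 46368; 46899 − 46368 = 531
largest Fibonacci ≤ 531 is 377; 531 − 377 = 154
largest Fibonacci ≤ 154 is 144; 154 − 144 = 10
largest Fibonacci ≤ 10 is 8; 10 − 8 = 2
largest Fibonacci ≤ 2 is 2; 2 − 2 = 0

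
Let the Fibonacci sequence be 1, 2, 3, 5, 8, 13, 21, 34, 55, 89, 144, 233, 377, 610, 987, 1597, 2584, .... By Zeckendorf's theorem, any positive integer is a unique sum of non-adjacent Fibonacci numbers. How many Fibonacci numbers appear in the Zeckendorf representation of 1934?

1934: greatest Fibonacci not exceeding it is 1597, leaving 337
337: greatest Fibonacci not exceeding it is 233, leaving 104
104: greatest Fibonacci not exceeding it is 89, leaving 15
15: greatest Fibonacci not exceeding it is 13, leaving 2
2: greatest Fibonacci not exceeding it is 2, leaving 0
1934 = 1597 + 233 + 89 + 13 + 2, which has 5 terms.

5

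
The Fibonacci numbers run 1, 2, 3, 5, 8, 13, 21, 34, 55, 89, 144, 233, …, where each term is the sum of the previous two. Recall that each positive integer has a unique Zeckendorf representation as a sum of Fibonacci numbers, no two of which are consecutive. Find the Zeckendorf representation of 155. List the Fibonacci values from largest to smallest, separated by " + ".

144 + 8 + 3

155: greatest Fibonacci not exceeding it is 144, leaving 11
11: greatest Fibonacci not exceeding it is 8, leaving 3
3: greatest Fibonacci not exceeding it is 3, leaving 0
So 155 = 144 + 8 + 3, with no two terms consecutive in the sequence.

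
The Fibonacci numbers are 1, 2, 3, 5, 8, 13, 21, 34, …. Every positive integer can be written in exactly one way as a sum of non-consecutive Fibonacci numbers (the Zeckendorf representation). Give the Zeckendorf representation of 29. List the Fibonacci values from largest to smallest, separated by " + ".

21 + 8

take 21 (≤ 29); 29 − 21 = 8
take 8 (≤ 8); 8 − 8 = 0
So 29 = 21 + 8, with no two terms consecutive in the sequence.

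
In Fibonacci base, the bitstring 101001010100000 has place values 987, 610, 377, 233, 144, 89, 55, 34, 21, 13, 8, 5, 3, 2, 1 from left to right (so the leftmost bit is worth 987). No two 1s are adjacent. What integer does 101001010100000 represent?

Summing the place values of the 1 bits: 987 + 377 + 89 + 34 + 13 = 1500.

1500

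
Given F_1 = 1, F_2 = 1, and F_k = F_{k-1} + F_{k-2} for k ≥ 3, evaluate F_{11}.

89

Iterating the recurrence up to F_{3} = 2 and F_{2} = 1:
F_{4} = F_{3} + F_{2} = 2 + 1 = 3
F_{5} = F_{4} + F_{3} = 3 + 2 = 5
F_{6} = F_{5} + F_{4} = 5 + 3 = 8
F_{7} = F_{6} + F_{5} = 8 + 5 = 13
F_{8} = F_{7} + F_{6} = 13 + 8 = 21
F_{9} = F_{8} + F_{7} = 21 + 13 = 34
F_{10} = F_{9} + F_{8} = 34 + 21 = 55
F_{11} = F_{10} + F_{9} = 55 + 34 = 89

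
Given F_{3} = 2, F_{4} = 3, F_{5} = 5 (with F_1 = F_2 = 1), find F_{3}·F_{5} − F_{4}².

1

2·5 − 3² = 10 − 9 = 1. (Cassini's identity: F_{k−1}F_{k+1} − F_k² = (−1)^k.)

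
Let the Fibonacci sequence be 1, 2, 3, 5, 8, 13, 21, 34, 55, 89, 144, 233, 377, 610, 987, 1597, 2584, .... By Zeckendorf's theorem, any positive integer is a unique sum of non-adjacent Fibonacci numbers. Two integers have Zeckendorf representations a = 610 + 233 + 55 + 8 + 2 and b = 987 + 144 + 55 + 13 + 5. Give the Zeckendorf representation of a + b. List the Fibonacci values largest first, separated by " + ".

The two numbers are 908 and 1204, so their sum is 2112.
largest Fibonacci ≤ 2112 is 1597; 2112 − 1597 = 515
largest Fibonacci ≤ 515 is 377; 515 − 377 = 138
largest Fibonacci ≤ 138 is 89; 138 − 89 = 49
largest Fibonacci ≤ 49 is 34; 49 − 34 = 15
largest Fibonacci ≤ 15 is 13; 15 − 13 = 2
largest Fibonacci ≤ 2 is 2; 2 − 2 = 0

1597 + 377 + 89 + 34 + 13 + 2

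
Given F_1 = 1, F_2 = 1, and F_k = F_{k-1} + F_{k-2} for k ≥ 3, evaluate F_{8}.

21

Iterating the recurrence up to F_{3} = 2 and F_{2} = 1:
F_{4} = F_{3} + F_{2} = 2 + 1 = 3
F_{5} = F_{4} + F_{3} = 3 + 2 = 5
F_{6} = F_{5} + F_{4} = 5 + 3 = 8
F_{7} = F_{6} + F_{5} = 8 + 5 = 13
F_{8} = F_{7} + F_{6} = 13 + 8 = 21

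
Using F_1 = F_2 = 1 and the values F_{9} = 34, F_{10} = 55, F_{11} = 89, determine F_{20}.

6765

By the addition formula F_{m+n} = F_m F_{n+1} + F_{m−1} F_n with m=10, n=10: F_{20} = 55·89 + 34·55 = 4895 + 1870 = 6765.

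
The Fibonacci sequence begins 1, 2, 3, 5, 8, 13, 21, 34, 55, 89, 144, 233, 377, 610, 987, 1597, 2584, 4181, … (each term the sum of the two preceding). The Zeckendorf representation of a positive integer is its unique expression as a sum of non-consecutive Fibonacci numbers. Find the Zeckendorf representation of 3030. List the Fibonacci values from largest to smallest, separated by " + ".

Greedy algorithm:
3030 − 2584 = 446
446 − 377 = 69
69 − 55 = 14
14 − 13 = 1
1 − 1 = 0
So 3030 = 2584 + 377 + 55 + 13 + 1, with no two terms consecutive in the sequence.

2584 + 377 + 55 + 13 + 1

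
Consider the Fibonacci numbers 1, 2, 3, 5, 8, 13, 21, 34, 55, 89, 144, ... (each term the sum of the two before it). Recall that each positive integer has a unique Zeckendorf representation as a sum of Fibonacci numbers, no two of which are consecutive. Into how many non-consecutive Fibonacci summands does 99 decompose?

3

largest Fibonacci ≤ 99 is 89; 99 − 89 = 10
largest Fibonacci ≤ 10 is 8; 10 − 8 = 2
largest Fibonacci ≤ 2 is 2; 2 − 2 = 0
99 = 89 + 8 + 2, which has 3 terms.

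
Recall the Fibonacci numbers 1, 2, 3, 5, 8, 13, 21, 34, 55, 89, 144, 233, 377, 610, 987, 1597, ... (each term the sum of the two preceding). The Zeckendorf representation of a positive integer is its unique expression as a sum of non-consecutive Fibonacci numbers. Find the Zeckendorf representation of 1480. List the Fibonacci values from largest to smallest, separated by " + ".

Greedily peel off the largest Fibonacci term at each step:
take 987 (≤ 1480); 1480 − 987 = 493
take 377 (≤ 493); 493 − 377 = 116
take 89 (≤ 116); 116 − 89 = 27
take 21 (≤ 27); 27 − 21 = 6
take 5 (≤ 6); 6 − 5 = 1
take 1 (≤ 1); 1 − 1 = 0
So 1480 = 987 + 377 + 89 + 21 + 5 + 1, with no two terms consecutive in the sequence.

987 + 377 + 89 + 21 + 5 + 1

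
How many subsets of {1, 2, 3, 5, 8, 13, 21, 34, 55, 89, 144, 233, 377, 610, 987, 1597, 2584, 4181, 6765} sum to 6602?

24

Starting from the Zeckendorf form and repeatedly splitting a term F_k into F_{k−1} + F_{k−2} (when neither is already used) reaches every representation.
6602 = 4181+1597+610+144+55+13+2 = 4181+1597+610+144+55+8+5+2 = 4181+1597+610+144+34+21+13+2 = … (21 more), for 24 in all.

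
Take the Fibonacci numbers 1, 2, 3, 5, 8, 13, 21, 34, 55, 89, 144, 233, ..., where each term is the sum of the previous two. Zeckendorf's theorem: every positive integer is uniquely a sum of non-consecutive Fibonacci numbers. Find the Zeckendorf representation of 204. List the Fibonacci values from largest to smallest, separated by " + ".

144 + 55 + 5

Greedy algorithm:
largest Fibonacci ≤ 204 is 144; 204 − 144 = 60
largest Fibonacci ≤ 60 is 55; 60 − 55 = 5
largest Fibonacci ≤ 5 is 5; 5 − 5 = 0
So 204 = 144 + 55 + 5, with no two terms consecutive in the sequence.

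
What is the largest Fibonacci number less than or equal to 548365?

514229

514229 ≤ 548365 < 832040, so the largest Fibonacci number not exceeding 548365 is 514229.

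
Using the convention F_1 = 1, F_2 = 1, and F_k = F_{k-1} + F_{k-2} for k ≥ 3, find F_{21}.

Iterating the recurrence up to F_{15} = 610 and F_{14} = 377:
F_{16} = F_{15} + F_{14} = 610 + 377 = 987
F_{17} = F_{16} + F_{15} = 987 + 610 = 1597
F_{18} = F_{17} + F_{16} = 1597 + 987 = 2584
F_{19} = F_{18} + F_{17} = 2584 + 1597 = 4181
F_{20} = F_{19} + F_{18} = 4181 + 2584 = 6765
F_{21} = F_{20} + F_{19} = 6765 + 4181 = 10946

10946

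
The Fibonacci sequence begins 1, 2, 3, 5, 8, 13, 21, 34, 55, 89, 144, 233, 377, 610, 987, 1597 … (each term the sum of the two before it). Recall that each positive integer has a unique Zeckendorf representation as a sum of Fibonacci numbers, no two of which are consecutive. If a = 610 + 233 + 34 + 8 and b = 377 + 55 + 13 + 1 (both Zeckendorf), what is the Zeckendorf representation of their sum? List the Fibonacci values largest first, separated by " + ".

987 + 233 + 89 + 21 + 1

The two numbers are 885 and 446, so their sum is 1331.
Repeatedly subtract the largest Fibonacci number that fits:
1331 − 987 = 344
344 − 233 = 111
111 − 89 = 22
22 − 21 = 1
1 − 1 = 0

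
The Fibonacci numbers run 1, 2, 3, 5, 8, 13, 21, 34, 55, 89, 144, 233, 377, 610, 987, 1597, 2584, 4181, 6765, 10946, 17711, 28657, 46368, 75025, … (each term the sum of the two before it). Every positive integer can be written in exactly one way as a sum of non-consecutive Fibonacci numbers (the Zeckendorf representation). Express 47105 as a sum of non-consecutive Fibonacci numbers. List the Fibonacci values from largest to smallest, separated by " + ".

Greedily peel off the largest Fibonacci term at each step:
largest Fibonacci ≤ 47105 is 46368; 47105 − 46368 = 737
largest Fibonacci ≤ 737 is 610; 737 − 610 = 127
largest Fibonacci ≤ 127 is 89; 127 − 89 = 38
largest Fibonacci ≤ 38 is 34; 38 − 34 = 4
largest Fibonacci ≤ 4 is 3; 4 − 3 = 1
largest Fibonacci ≤ 1 is 1; 1 − 1 = 0
So 47105 = 46368 + 610 + 89 + 34 + 3 + 1, with no two terms consecutive in the sequence.

46368 + 610 + 89 + 34 + 3 + 1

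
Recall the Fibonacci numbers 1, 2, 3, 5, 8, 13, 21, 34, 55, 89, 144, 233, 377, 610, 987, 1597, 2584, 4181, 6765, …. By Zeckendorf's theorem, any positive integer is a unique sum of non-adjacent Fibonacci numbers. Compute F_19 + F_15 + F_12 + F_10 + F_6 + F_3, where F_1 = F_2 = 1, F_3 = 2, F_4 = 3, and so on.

F_19 + F_15 + F_12 + F_10 + F_6 + F_3 = 4181 + 610 + 144 + 55 + 8 + 2 = 5000.

5000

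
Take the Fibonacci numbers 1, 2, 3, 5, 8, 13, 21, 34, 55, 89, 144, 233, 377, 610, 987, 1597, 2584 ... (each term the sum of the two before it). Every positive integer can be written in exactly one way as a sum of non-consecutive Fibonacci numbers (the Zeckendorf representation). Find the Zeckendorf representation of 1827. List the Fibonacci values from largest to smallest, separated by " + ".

1597 + 144 + 55 + 21 + 8 + 2

1597 ≤ 1827 < 2584, so take 1597; remainder 230
144 ≤ 230 < 233, so take 144; remainder 86
55 ≤ 86 < 89, so take 55; remainder 31
21 ≤ 31 < 34, so take 21; remainder 10
8 ≤ 10 < 13, so take 8; remainder 2
2 ≤ 2 < 3, so take 2; remainder 0
So 1827 = 1597 + 144 + 55 + 21 + 8 + 2, with no two terms consecutive in the sequence.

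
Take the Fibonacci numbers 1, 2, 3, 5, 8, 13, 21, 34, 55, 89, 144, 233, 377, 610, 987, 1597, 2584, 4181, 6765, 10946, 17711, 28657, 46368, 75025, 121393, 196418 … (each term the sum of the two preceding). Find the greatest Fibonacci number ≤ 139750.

121393 ≤ 139750 < 196418, so the largest Fibonacci number not exceeding 139750 is 121393.

121393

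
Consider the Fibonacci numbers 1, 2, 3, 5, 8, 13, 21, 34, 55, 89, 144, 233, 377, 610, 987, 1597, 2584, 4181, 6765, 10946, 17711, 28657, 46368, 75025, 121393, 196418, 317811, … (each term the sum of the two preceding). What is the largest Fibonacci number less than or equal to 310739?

196418

196418 ≤ 310739 < 317811, so the largest Fibonacci number not exceeding 310739 is 196418.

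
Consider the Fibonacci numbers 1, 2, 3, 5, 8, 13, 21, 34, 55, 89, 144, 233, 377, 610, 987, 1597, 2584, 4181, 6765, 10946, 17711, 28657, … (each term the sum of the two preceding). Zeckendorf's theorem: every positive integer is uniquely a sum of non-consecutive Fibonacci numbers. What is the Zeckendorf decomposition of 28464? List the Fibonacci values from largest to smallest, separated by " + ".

Greedily peel off the largest Fibonacci term at each step:
28464 − 17711 = 10753
10753 − 6765 = 3988
3988 − 2584 = 1404
1404 − 987 = 417
417 − 377 = 40
40 − 34 = 6
6 − 5 = 1
1 − 1 = 0
So 28464 = 17711 + 6765 + 2584 + 987 + 377 + 34 + 5 + 1, with no two terms consecutive in the sequence.

17711 + 6765 + 2584 + 987 + 377 + 34 + 5 + 1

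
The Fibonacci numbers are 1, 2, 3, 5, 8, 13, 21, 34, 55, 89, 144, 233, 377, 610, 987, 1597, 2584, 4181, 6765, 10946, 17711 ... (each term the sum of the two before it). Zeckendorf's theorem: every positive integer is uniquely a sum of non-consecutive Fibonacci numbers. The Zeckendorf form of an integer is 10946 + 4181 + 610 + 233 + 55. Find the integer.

16025

10946 + 4181 + 610 + 233 + 55 = 16025.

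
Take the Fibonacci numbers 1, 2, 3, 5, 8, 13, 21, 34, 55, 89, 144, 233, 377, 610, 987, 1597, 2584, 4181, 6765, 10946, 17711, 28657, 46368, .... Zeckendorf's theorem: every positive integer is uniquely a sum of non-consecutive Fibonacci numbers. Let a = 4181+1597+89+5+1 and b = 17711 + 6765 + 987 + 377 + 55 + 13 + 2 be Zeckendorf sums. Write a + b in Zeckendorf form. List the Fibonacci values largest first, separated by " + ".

The two numbers are 5873 and 25910, so their sum is 31783.
take 28657 (≤ 31783); 31783 − 28657 = 3126
take 2584 (≤ 3126); 3126 − 2584 = 542
take 377 (≤ 542); 542 − 377 = 165
take 144 (≤ 165); 165 − 144 = 21
take 21 (≤ 21); 21 − 21 = 0

28657 + 2584 + 377 + 144 + 21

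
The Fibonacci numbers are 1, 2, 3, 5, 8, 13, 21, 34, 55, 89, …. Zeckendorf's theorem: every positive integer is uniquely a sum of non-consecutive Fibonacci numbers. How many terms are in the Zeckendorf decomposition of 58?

Greedy algorithm:
58: greatest Fibonacci not exceeding it is 55, leaving 3
3: greatest Fibonacci not exceeding it is 3, leaving 0
58 = 55 + 3, which has 2 terms.

2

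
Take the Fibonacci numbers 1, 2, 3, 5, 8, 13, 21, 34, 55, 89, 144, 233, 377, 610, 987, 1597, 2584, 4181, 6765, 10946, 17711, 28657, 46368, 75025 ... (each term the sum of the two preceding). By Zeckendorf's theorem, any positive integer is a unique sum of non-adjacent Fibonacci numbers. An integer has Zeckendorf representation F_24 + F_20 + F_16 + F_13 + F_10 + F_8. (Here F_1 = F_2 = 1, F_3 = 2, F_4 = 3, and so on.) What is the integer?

54429

F_24 + F_20 + F_16 + F_13 + F_10 + F_8 = 46368 + 6765 + 987 + 233 + 55 + 21 = 54429.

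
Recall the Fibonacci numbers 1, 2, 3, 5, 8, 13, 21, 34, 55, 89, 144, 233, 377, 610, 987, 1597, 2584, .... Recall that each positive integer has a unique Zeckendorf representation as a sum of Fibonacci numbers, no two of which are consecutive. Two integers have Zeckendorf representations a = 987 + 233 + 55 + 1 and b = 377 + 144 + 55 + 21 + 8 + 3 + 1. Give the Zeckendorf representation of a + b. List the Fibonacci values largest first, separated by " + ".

1597 + 233 + 55

The two numbers are 1276 and 609, so their sum is 1885.
Greedily peel off the largest Fibonacci term at each step:
1885 − 1597 = 288
288 − 233 = 55
55 − 55 = 0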